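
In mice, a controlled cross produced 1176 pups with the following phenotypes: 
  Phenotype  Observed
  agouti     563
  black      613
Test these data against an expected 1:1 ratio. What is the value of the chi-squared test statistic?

2.126

Expected counts for N = 1176 under a 1:1 ratio (total parts = 2):
  agouti: 1176 × 1/2 = 588
  black: 1176 × 1/2 = 588
χ² = Σ (O − E)² / E
  agouti: (563 − 588)² / 588 = 1.0629
  black: (613 − 588)² / 588 = 1.0629
χ² = 1.0629 + 1.0629 = 2.1258 ≈ 2.126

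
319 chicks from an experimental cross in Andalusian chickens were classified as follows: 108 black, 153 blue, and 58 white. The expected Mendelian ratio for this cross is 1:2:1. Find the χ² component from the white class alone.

The 1:2:1 ratio has 4 parts, so with N = 319 the expected counts are:
  black: 319 × 1/4 = 79.75
  blue: 319 × 2/4 = 159.5
  white: 319 × 1/4 = 79.75
Contribution of white: (58 − 79.75)² / 79.75 = 5.9318

5.932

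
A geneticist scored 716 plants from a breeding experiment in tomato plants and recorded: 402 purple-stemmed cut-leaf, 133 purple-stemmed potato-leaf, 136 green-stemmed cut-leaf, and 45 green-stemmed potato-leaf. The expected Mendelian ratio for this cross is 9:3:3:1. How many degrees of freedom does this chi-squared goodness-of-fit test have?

A goodness-of-fit test with 4 phenotype classes has df = 4 − 1 = 3.

3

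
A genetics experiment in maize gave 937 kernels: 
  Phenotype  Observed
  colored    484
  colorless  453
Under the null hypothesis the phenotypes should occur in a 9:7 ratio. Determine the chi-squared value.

8.042

The 9:7 ratio has 16 parts, so with N = 937 the expected counts are:
  colored: 937 × 9/16 = 527.0625
  colorless: 937 × 7/16 = 409.9375
χ² = Σ (O − E)² / E
  colored: (484 − 527.0625)² / 527.0625 = 3.5183
  colorless: (453 − 409.9375)² / 409.9375 = 4.5236
χ² = 3.5183 + 4.5236 = 8.0419 ≈ 8.042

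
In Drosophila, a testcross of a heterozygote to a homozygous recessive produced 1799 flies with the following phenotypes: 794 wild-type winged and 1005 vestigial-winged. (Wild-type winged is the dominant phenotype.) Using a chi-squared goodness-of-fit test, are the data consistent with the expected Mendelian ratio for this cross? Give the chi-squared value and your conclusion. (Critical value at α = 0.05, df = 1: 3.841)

24.748; not consistent

A testcross of a heterozygote (Aa × aa) gives a 1:1 phenotypic ratio.
The 1:1 ratio has 2 parts, so with N = 1799 the expected counts are:
  wild-type winged: 1799 × 1/2 = 899.5
  vestigial-winged: 1799 × 1/2 = 899.5
χ² = Σ (O − E)² / E
  wild-type winged: (794 − 899.5)² / 899.5 = 12.3738
  vestigial-winged: (1005 − 899.5)² / 899.5 = 12.3738
χ² = 12.3738 + 12.3738 = 24.7476 ≈ 24.748
Degrees of freedom = 2 − 1 = 1; critical value at α = 0.05 is 3.841.
Since 24.748 > 3.841, we reject the null hypothesis — the data do not fit the 1:1 ratio.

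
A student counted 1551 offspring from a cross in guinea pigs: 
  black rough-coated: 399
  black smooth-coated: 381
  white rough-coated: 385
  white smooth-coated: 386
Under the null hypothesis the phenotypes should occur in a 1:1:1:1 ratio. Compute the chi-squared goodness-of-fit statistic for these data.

0.471

Under the 1:1:1:1 hypothesis (Σ ratio = 4, N = 1551):
  black rough-coated: 1551 × 1/4 = 387.75
  black smooth-coated: 1551 × 1/4 = 387.75
  white rough-coated: 1551 × 1/4 = 387.75
  white smooth-coated: 1551 × 1/4 = 387.75
χ² = Σ (O − E)² / E
  black rough-coated: (399 − 387.75)² / 387.75 = 0.3264
  black smooth-coated: (381 − 387.75)² / 387.75 = 0.1175
  white rough-coated: (385 − 387.75)² / 387.75 = 0.0195
  white smooth-coated: (386 − 387.75)² / 387.75 = 0.0079
χ² = 0.3264 + 0.1175 + 0.0195 + 0.0079 = 0.4713 ≈ 0.471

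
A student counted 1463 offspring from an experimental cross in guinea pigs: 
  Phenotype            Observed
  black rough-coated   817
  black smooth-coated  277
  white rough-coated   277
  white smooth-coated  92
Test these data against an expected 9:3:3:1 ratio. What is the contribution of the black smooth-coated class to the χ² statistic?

0.026

The 9:3:3:1 ratio has 16 parts, so with N = 1463 the expected counts are:
  black rough-coated: 1463 × 9/16 = 822.9375
  black smooth-coated: 1463 × 3/16 = 274.3125
  white rough-coated: 1463 × 3/16 = 274.3125
  white smooth-coated: 1463 × 1/16 = 91.4375
Contribution of black smooth-coated: (277 − 274.3125)² / 274.3125 = 0.0263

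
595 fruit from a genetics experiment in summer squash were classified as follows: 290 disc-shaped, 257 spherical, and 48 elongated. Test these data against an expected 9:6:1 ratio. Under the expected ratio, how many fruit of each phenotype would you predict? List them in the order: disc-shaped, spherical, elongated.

334.6875, 223.125, 37.1875

Under the 9:6:1 hypothesis (Σ ratio = 16, N = 595):
  disc-shaped: 595 × 9/16 = 334.6875
  spherical: 595 × 6/16 = 223.125
  elongated: 595 × 1/16 = 37.1875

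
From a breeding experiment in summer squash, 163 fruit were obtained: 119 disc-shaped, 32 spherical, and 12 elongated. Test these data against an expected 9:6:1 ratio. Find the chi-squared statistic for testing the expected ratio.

Total ratio parts = 16. Expected numbers out of 163:
  disc-shaped: 163 × 9/16 = 91.6875
  spherical: 163 × 6/16 = 61.125
  elongated: 163 × 1/16 = 10.1875
χ² = Σ (O − E)² / E
  disc-shaped: (119 − 91.6875)² / 91.6875 = 8.1360
  spherical: (32 − 61.125)² / 61.125 = 13.8776
  elongated: (12 − 10.1875)² / 10.1875 = 0.3225
χ² = 8.1360 + 13.8776 + 0.3225 = 22.3361 ≈ 22.336

22.336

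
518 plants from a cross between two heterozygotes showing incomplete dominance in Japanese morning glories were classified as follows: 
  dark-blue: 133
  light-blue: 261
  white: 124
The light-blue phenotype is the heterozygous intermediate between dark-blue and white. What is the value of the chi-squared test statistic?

0.344

With incomplete dominance, a heterozygote × heterozygote cross gives a 1:2:1 phenotypic ratio.
Expected counts for N = 518 under a 1:2:1 ratio (total parts = 4):
  dark-blue: 518 × 1/4 = 129.5
  light-blue: 518 × 2/4 = 259
  white: 518 × 1/4 = 129.5
χ² = Σ (O − E)² / E
  dark-blue: (133 − 129.5)² / 129.5 = 0.0946
  light-blue: (261 − 259)² / 259 = 0.0154
  white: (124 − 129.5)² / 129.5 = 0.2336
χ² = 0.0946 + 0.0154 + 0.2336 = 0.3436 ≈ 0.344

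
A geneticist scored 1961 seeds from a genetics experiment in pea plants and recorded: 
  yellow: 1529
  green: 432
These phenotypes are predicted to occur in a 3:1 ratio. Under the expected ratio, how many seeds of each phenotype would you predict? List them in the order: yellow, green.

1470.75, 490.25

Total ratio parts = 4. Expected numbers out of 1961:
  yellow: 1961 × 3/4 = 1470.75
  green: 1961 × 1/4 = 490.25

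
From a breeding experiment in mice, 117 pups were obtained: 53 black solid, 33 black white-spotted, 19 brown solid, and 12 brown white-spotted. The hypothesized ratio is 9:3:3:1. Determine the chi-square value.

Expected counts for N = 117 under a 9:3:3:1 ratio (total parts = 16):
  black solid: 117 × 9/16 = 65.8125
  black white-spotted: 117 × 3/16 = 21.9375
  brown solid: 117 × 3/16 = 21.9375
  brown white-spotted: 117 × 1/16 = 7.3125
χ² = Σ (O − E)² / E
  black solid: (53 − 65.8125)² / 65.8125 = 2.4944
  black white-spotted: (33 − 21.9375)² / 21.9375 = 5.5785
  brown solid: (19 − 21.9375)² / 21.9375 = 0.3933
  brown white-spotted: (12 − 7.3125)² / 7.3125 = 3.0048
χ² = 2.4944 + 5.5785 + 0.3933 + 3.0048 = 11.471

11.471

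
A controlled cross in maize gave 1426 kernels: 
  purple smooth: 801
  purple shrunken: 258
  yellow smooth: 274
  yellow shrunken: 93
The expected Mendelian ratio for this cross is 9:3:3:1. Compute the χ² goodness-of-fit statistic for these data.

0.663

Total ratio parts = 16. Expected numbers out of 1426:
  purple smooth: 1426 × 9/16 = 802.125
  purple shrunken: 1426 × 3/16 = 267.375
  yellow smooth: 1426 × 3/16 = 267.375
  yellow shrunken: 1426 × 1/16 = 89.125
χ² = Σ (O − E)² / E
  purple smooth: (801 − 802.125)² / 802.125 = 0.0016
  purple shrunken: (258 − 267.375)² / 267.375 = 0.3287
  yellow smooth: (274 − 267.375)² / 267.375 = 0.1642
  yellow shrunken: (93 − 89.125)² / 89.125 = 0.1685
χ² = 0.0016 + 0.3287 + 0.1642 + 0.1685 = 0.663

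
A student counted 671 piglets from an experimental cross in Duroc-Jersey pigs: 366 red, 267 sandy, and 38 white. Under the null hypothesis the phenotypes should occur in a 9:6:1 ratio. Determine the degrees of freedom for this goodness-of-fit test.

A goodness-of-fit test with 3 phenotype classes has df = 3 − 1 = 2.

2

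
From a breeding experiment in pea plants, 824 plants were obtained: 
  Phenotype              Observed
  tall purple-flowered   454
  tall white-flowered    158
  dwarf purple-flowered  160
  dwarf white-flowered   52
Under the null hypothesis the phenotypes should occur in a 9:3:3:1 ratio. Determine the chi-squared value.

Expected counts for N = 824 under a 9:3:3:1 ratio (total parts = 16):
  tall purple-flowered: 824 × 9/16 = 463.5
  tall white-flowered: 824 × 3/16 = 154.5
  dwarf purple-flowered: 824 × 3/16 = 154.5
  dwarf white-flowered: 824 × 1/16 = 51.5
χ² = Σ (O − E)² / E
  tall purple-flowered: (454 − 463.5)² / 463.5 = 0.1947
  tall white-flowered: (158 − 154.5)² / 154.5 = 0.0793
  dwarf purple-flowered: (160 − 154.5)² / 154.5 = 0.1958
  dwarf white-flowered: (52 − 51.5)² / 51.5 = 0.0049
χ² = 0.1947 + 0.0793 + 0.1958 + 0.0049 = 0.4747 ≈ 0.475

0.475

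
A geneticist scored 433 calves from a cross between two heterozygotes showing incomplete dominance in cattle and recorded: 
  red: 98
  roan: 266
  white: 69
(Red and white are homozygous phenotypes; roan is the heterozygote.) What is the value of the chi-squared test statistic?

With incomplete dominance, a heterozygote × heterozygote cross gives a 1:2:1 phenotypic ratio.
The 1:2:1 ratio has 4 parts, so with N = 433 the expected counts are:
  red: 433 × 1/4 = 108.25
  roan: 433 × 2/4 = 216.5
  white: 433 × 1/4 = 108.25
χ² = Σ (O − E)² / E
  red: (98 − 108.25)² / 108.25 = 0.9706
  roan: (266 − 216.5)² / 216.5 = 11.3176
  white: (69 − 108.25)² / 108.25 = 14.2315
χ² = 0.9706 + 11.3176 + 14.2315 = 26.5197 ≈ 26.520

26.520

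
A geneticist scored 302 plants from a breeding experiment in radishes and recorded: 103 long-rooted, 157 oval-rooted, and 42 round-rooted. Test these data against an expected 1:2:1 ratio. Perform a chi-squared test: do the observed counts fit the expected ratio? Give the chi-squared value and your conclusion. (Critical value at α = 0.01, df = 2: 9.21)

Expected counts for N = 302 under a 1:2:1 ratio (total parts = 4):
  long-rooted: 302 × 1/4 = 75.5
  oval-rooted: 302 × 2/4 = 151
  round-rooted: 302 × 1/4 = 75.5
χ² = Σ (O − E)² / E
  long-rooted: (103 − 75.5)² / 75.5 = 10.0166
  oval-rooted: (157 − 151)² / 151 = 0.2384
  round-rooted: (42 − 75.5)² / 75.5 = 14.8642
χ² = 10.0166 + 0.2384 + 14.8642 = 25.1192 ≈ 25.119
Degrees of freedom = 3 − 1 = 2; critical value at α = 0.01 is 9.21.
Since 25.119 > 9.21, we reject the null hypothesis — the data do not fit the 1:2:1 ratio.

25.119; not consistent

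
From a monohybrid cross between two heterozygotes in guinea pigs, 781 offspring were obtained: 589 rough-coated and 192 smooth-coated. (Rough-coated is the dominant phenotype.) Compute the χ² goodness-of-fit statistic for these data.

For a monohybrid cross between heterozygotes with complete dominance, the expected phenotypic ratio is 3:1.
Under the 3:1 hypothesis (Σ ratio = 4, N = 781):
  rough-coated: 781 × 3/4 = 585.75
  smooth-coated: 781 × 1/4 = 195.25
χ² = Σ (O − E)² / E
  rough-coated: (589 − 585.75)² / 585.75 = 0.0180
  smooth-coated: (192 − 195.25)² / 195.25 = 0.0541
χ² = 0.0180 + 0.0541 = 0.0721 ≈ 0.072

0.072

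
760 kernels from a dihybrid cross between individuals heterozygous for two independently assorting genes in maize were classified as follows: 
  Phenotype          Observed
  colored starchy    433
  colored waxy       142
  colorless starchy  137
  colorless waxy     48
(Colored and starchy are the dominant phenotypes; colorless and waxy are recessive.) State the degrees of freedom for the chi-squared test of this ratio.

3

A dihybrid F₂ with independent assortment and complete dominance at both loci gives a 9:3:3:1 phenotypic ratio.
A goodness-of-fit test with 4 phenotype classes has df = 4 − 1 = 3.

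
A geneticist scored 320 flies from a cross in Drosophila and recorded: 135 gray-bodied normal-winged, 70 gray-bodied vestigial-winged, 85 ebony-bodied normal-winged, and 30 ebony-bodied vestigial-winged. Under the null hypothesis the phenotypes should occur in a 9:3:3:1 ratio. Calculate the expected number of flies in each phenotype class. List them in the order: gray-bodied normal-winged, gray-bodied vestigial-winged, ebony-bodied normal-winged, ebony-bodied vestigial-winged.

Total ratio parts = 16. Expected numbers out of 320:
  gray-bodied normal-winged: 320 × 9/16 = 180
  gray-bodied vestigial-winged: 320 × 3/16 = 60
  ebony-bodied normal-winged: 320 × 3/16 = 60
  ebony-bodied vestigial-winged: 320 × 1/16 = 20

180, 60, 60, 20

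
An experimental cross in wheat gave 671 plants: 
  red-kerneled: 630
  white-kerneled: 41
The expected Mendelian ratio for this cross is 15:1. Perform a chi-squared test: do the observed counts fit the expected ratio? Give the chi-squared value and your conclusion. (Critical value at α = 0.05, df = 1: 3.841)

0.022; consistent

The 15:1 ratio has 16 parts, so with N = 671 the expected counts are:
  red-kerneled: 671 × 15/16 = 629.0625
  white-kerneled: 671 × 1/16 = 41.9375
χ² = Σ (O − E)² / E
  red-kerneled: (630 − 629.0625)² / 629.0625 = 0.0014
  white-kerneled: (41 − 41.9375)² / 41.9375 = 0.0210
χ² = 0.0014 + 0.0210 = 0.0224 ≈ 0.022
Degrees of freedom = 2 − 1 = 1; critical value at α = 0.05 is 3.841.
Since 0.022 < 3.841, we fail to reject the null hypothesis — the data are consistent with the 15:1 ratio.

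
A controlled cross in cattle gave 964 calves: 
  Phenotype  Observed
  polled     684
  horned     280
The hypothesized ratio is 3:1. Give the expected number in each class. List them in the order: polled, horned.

Under the 3:1 hypothesis (Σ ratio = 4, N = 964):
  polled: 964 × 3/4 = 723
  horned: 964 × 1/4 = 241

723, 241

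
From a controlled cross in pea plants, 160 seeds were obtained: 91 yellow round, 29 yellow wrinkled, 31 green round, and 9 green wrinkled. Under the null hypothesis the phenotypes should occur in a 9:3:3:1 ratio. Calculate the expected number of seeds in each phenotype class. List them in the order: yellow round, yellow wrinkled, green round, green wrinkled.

Expected counts for N = 160 under a 9:3:3:1 ratio (total parts = 16):
  yellow round: 160 × 9/16 = 90
  yellow wrinkled: 160 × 3/16 = 30
  green round: 160 × 3/16 = 30
  green wrinkled: 160 × 1/16 = 10

90, 30, 30, 10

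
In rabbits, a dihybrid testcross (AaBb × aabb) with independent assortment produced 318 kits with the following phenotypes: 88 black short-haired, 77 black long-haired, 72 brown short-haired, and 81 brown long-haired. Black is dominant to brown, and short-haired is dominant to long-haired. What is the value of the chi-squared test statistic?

1.723

A dihybrid testcross with independent assortment gives a 1:1:1:1 ratio.
The 1:1:1:1 ratio has 4 parts, so with N = 318 the expected counts are:
  black short-haired: 318 × 1/4 = 79.5
  black long-haired: 318 × 1/4 = 79.5
  brown short-haired: 318 × 1/4 = 79.5
  brown long-haired: 318 × 1/4 = 79.5
χ² = Σ (O − E)² / E
  black short-haired: (88 − 79.5)² / 79.5 = 0.9088
  black long-haired: (77 − 79.5)² / 79.5 = 0.0786
  brown short-haired: (72 − 79.5)² / 79.5 = 0.7075
  brown long-haired: (81 − 79.5)² / 79.5 = 0.0283
χ² = 0.9088 + 0.0786 + 0.7075 + 0.0283 = 1.7232 ≈ 1.723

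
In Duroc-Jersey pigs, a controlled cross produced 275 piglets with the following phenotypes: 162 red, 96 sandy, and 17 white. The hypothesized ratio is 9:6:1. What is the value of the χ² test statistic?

0.840

Under the 9:6:1 hypothesis (Σ ratio = 16, N = 275):
  red: 275 × 9/16 = 154.6875
  sandy: 275 × 6/16 = 103.125
  white: 275 × 1/16 = 17.1875
χ² = Σ (O − E)² / E
  red: (162 − 154.6875)² / 154.6875 = 0.3457
  sandy: (96 − 103.125)² / 103.125 = 0.4923
  white: (17 − 17.1875)² / 17.1875 = 0.0020
χ² = 0.3457 + 0.4923 + 0.0020 = 0.840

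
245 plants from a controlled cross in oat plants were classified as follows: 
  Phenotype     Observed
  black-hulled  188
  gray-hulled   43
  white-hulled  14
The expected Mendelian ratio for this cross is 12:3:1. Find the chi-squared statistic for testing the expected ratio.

0.399

Expected counts for N = 245 under a 12:3:1 ratio (total parts = 16):
  black-hulled: 245 × 12/16 = 183.75
  gray-hulled: 245 × 3/16 = 45.9375
  white-hulled: 245 × 1/16 = 15.3125
χ² = Σ (O − E)² / E
  black-hulled: (188 − 183.75)² / 183.75 = 0.0983
  gray-hulled: (43 − 45.9375)² / 45.9375 = 0.1878
  white-hulled: (14 − 15.3125)² / 15.3125 = 0.1125
χ² = 0.0983 + 0.1878 + 0.1125 = 0.3986 ≈ 0.399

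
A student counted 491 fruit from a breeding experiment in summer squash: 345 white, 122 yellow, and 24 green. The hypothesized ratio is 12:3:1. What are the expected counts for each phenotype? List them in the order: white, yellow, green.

The 12:3:1 ratio has 16 parts, so with N = 491 the expected counts are:
  white: 491 × 12/16 = 368.25
  yellow: 491 × 3/16 = 92.0625
  green: 491 × 1/16 = 30.6875

368.25, 92.0625, 30.6875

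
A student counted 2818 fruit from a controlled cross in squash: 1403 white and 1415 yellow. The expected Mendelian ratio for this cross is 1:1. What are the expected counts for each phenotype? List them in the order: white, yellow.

1409, 1409

Under the 1:1 hypothesis (Σ ratio = 2, N = 2818):
  white: 2818 × 1/2 = 1409
  yellow: 2818 × 1/2 = 1409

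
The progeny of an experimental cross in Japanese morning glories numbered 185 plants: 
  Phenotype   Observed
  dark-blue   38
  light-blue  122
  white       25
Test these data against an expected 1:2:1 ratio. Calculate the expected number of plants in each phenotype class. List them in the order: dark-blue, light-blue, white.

46.25, 92.5, 46.25

Under the 1:2:1 hypothesis (Σ ratio = 4, N = 185):
  dark-blue: 185 × 1/4 = 46.25
  light-blue: 185 × 2/4 = 92.5
  white: 185 × 1/4 = 46.25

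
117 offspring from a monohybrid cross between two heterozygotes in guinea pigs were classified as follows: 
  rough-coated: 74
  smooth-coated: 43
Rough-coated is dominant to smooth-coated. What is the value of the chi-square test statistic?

For a monohybrid cross between heterozygotes with complete dominance, the expected phenotypic ratio is 3:1.
Expected counts for N = 117 under a 3:1 ratio (total parts = 4):
  rough-coated: 117 × 3/4 = 87.75
  smooth-coated: 117 × 1/4 = 29.25
χ² = Σ (O − E)² / E
  rough-coated: (74 − 87.75)² / 87.75 = 2.1546
  smooth-coated: (43 − 29.25)² / 29.25 = 6.4637
χ² = 2.1546 + 6.4637 = 8.6183 ≈ 8.618

8.618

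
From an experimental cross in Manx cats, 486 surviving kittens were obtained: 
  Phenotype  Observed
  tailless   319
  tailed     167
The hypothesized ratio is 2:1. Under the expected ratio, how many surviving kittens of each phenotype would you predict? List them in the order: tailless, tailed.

The 2:1 ratio has 3 parts, so with N = 486 the expected counts are:
  tailless: 486 × 2/3 = 324
  tailed: 486 × 1/3 = 162

324, 162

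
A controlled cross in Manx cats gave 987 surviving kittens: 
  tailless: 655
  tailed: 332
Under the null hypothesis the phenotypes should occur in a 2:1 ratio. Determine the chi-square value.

0.041

Expected counts for N = 987 under a 2:1 ratio (total parts = 3):
  tailless: 987 × 2/3 = 658
  tailed: 987 × 1/3 = 329
χ² = Σ (O − E)² / E
  tailless: (655 − 658)² / 658 = 0.0137
  tailed: (332 − 329)² / 329 = 0.0274
χ² = 0.0137 + 0.0274 = 0.0411 ≈ 0.041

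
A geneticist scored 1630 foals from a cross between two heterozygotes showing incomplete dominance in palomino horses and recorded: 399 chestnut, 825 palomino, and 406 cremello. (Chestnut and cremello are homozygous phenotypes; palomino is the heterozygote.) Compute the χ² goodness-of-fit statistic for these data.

0.306

With incomplete dominance, a heterozygote × heterozygote cross gives a 1:2:1 phenotypic ratio.
Total ratio parts = 4. Expected numbers out of 1630:
  chestnut: 1630 × 1/4 = 407.5
  palomino: 1630 × 2/4 = 815
  cremello: 1630 × 1/4 = 407.5
χ² = Σ (O − E)² / E
  chestnut: (399 − 407.5)² / 407.5 = 0.1773
  palomino: (825 − 815)² / 815 = 0.1227
  cremello: (406 − 407.5)² / 407.5 = 0.0055
χ² = 0.1773 + 0.1227 + 0.0055 = 0.3055 ≈ 0.306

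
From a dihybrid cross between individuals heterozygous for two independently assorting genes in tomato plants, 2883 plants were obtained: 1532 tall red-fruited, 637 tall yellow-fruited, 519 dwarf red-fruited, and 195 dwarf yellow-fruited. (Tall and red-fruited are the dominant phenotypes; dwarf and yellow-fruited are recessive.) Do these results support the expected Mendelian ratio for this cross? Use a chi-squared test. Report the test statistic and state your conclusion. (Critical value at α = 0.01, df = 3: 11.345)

24.243; not consistent

A dihybrid F₂ with independent assortment and complete dominance at both loci gives a 9:3:3:1 phenotypic ratio.
Expected counts for N = 2883 under a 9:3:3:1 ratio (total parts = 16):
  tall red-fruited: 2883 × 9/16 = 1621.6875
  tall yellow-fruited: 2883 × 3/16 = 540.5625
  dwarf red-fruited: 2883 × 3/16 = 540.5625
  dwarf yellow-fruited: 2883 × 1/16 = 180.1875
χ² = Σ (O − E)² / E
  tall red-fruited: (1532 − 1621.6875)² / 1621.6875 = 4.9602
  tall yellow-fruited: (637 − 540.5625)² / 540.5625 = 17.2047
  dwarf red-fruited: (519 − 540.5625)² / 540.5625 = 0.8601
  dwarf yellow-fruited: (195 − 180.1875)² / 180.1875 = 1.2177
χ² = 4.9602 + 17.2047 + 0.8601 + 1.2177 = 24.2427 ≈ 24.243
Degrees of freedom = 4 − 1 = 3; critical value at α = 0.01 is 11.345.
Since 24.243 > 11.345, we reject the null hypothesis — the data do not fit the 9:3:3:1 ratio.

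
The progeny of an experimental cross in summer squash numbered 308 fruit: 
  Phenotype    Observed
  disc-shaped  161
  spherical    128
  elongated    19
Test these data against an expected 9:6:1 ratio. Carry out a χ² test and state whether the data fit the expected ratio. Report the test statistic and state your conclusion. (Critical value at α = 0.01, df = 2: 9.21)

2.222; consistent

Under the 9:6:1 hypothesis (Σ ratio = 16, N = 308):
  disc-shaped: 308 × 9/16 = 173.25
  spherical: 308 × 6/16 = 115.5
  elongated: 308 × 1/16 = 19.25
χ² = Σ (O − E)² / E
  disc-shaped: (161 − 173.25)² / 173.25 = 0.8662
  spherical: (128 − 115.5)² / 115.5 = 1.3528
  elongated: (19 − 19.25)² / 19.25 = 0.0032
χ² = 0.8662 + 1.3528 + 0.0032 = 2.2222 ≈ 2.222
Degrees of freedom = 3 − 1 = 2; critical value at α = 0.01 is 9.21.
Since 2.222 < 9.21, we fail to reject the null hypothesis — the data are consistent with the 9:6:1 ratio.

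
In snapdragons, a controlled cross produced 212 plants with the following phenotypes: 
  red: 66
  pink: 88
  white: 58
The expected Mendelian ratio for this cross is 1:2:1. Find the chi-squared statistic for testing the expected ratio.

Under the 1:2:1 hypothesis (Σ ratio = 4, N = 212):
  red: 212 × 1/4 = 53
  pink: 212 × 2/4 = 106
  white: 212 × 1/4 = 53
χ² = Σ (O − E)² / E
  red: (66 − 53)² / 53 = 3.1887
  pink: (88 − 106)² / 106 = 3.0566
  white: (58 − 53)² / 53 = 0.4717
χ² = 3.1887 + 3.0566 + 0.4717 = 6.717

6.717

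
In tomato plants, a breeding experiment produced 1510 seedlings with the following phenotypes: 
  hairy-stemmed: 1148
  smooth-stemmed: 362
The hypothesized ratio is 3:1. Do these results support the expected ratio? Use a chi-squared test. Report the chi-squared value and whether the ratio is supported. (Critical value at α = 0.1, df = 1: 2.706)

0.849; consistent

The 3:1 ratio has 4 parts, so with N = 1510 the expected counts are:
  hairy-stemmed: 1510 × 3/4 = 1132.5
  smooth-stemmed: 1510 × 1/4 = 377.5
χ² = Σ (O − E)² / E
  hairy-stemmed: (1148 − 1132.5)² / 1132.5 = 0.2121
  smooth-stemmed: (362 − 377.5)² / 377.5 = 0.6364
χ² = 0.2121 + 0.6364 = 0.8485 ≈ 0.849
Degrees of freedom = 2 − 1 = 1; critical value at α = 0.1 is 2.706.
Since 0.849 < 2.706, we fail to reject the null hypothesis — the data are consistent with the 3:1 ratio.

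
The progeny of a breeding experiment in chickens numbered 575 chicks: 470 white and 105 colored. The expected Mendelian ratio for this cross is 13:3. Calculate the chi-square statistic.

0.090

Total ratio parts = 16. Expected numbers out of 575:
  white: 575 × 13/16 = 467.1875
  colored: 575 × 3/16 = 107.8125
χ² = Σ (O − E)² / E
  white: (470 − 467.1875)² / 467.1875 = 0.0169
  colored: (105 − 107.8125)² / 107.8125 = 0.0734
χ² = 0.0169 + 0.0734 = 0.0903 ≈ 0.090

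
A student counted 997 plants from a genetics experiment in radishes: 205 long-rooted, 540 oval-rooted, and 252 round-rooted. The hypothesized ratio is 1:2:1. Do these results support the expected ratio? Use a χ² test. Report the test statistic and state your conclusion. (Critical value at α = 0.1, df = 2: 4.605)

11.341; not consistent

Total ratio parts = 4. Expected numbers out of 997:
  long-rooted: 997 × 1/4 = 249.25
  oval-rooted: 997 × 2/4 = 498.5
  round-rooted: 997 × 1/4 = 249.25
χ² = Σ (O − E)² / E
  long-rooted: (205 − 249.25)² / 249.25 = 7.8558
  oval-rooted: (540 − 498.5)² / 498.5 = 3.4549
  round-rooted: (252 − 249.25)² / 249.25 = 0.0303
χ² = 7.8558 + 3.4549 + 0.0303 = 11.341
Degrees of freedom = 3 − 1 = 2; critical value at α = 0.1 is 4.605.
Since 11.341 > 4.605, we reject the null hypothesis — the data do not fit the 1:2:1 ratio.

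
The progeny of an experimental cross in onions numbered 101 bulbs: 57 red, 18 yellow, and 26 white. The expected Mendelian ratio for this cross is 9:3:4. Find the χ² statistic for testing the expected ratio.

0.069

Under the 9:3:4 hypothesis (Σ ratio = 16, N = 101):
  red: 101 × 9/16 = 56.8125
  yellow: 101 × 3/16 = 18.9375
  white: 101 × 4/16 = 25.25
χ² = Σ (O − E)² / E
  red: (57 − 56.8125)² / 56.8125 = 0.0006
  yellow: (18 − 18.9375)² / 18.9375 = 0.0464
  white: (26 − 25.25)² / 25.25 = 0.0223
χ² = 0.0006 + 0.0464 + 0.0223 = 0.0693 ≈ 0.069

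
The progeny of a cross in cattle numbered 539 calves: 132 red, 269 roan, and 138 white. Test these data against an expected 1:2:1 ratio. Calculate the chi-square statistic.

Expected counts for N = 539 under a 1:2:1 ratio (total parts = 4):
  red: 539 × 1/4 = 134.75
  roan: 539 × 2/4 = 269.5
  white: 539 × 1/4 = 134.75
χ² = Σ (O − E)² / E
  red: (132 − 134.75)² / 134.75 = 0.0561
  roan: (269 − 269.5)² / 269.5 = 0.0009
  white: (138 − 134.75)² / 134.75 = 0.0784
χ² = 0.0561 + 0.0009 + 0.0784 = 0.1354 ≈ 0.135

0.135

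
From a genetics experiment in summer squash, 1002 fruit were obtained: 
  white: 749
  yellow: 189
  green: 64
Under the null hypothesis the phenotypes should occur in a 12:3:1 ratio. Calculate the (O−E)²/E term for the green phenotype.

0.030

Total ratio parts = 16. Expected numbers out of 1002:
  white: 1002 × 12/16 = 751.5
  yellow: 1002 × 3/16 = 187.875
  green: 1002 × 1/16 = 62.625
Contribution of green: (64 − 62.625)² / 62.625 = 0.0302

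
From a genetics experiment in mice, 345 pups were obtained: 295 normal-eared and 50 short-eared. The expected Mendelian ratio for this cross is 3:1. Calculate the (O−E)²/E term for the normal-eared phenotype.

Expected counts for N = 345 under a 3:1 ratio (total parts = 4):
  normal-eared: 345 × 3/4 = 258.75
  short-eared: 345 × 1/4 = 86.25
Contribution of normal-eared: (295 − 258.75)² / 258.75 = 5.0785

5.079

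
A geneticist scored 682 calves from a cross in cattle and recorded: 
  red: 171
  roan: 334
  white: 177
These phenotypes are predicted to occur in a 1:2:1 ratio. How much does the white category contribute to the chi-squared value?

0.248

Expected counts for N = 682 under a 1:2:1 ratio (total parts = 4):
  red: 682 × 1/4 = 170.5
  roan: 682 × 2/4 = 341
  white: 682 × 1/4 = 170.5
Contribution of white: (177 − 170.5)² / 170.5 = 0.2478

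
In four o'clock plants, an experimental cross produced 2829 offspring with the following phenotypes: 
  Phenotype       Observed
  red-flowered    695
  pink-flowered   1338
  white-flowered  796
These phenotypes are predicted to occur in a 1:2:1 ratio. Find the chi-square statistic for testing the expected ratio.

15.486

Under the 1:2:1 hypothesis (Σ ratio = 4, N = 2829):
  red-flowered: 2829 × 1/4 = 707.25
  pink-flowered: 2829 × 2/4 = 1414.5
  white-flowered: 2829 × 1/4 = 707.25
χ² = Σ (O − E)² / E
  red-flowered: (695 − 707.25)² / 707.25 = 0.2122
  pink-flowered: (1338 − 1414.5)² / 1414.5 = 4.1373
  white-flowered: (796 − 707.25)² / 707.25 = 11.1369
χ² = 0.2122 + 4.1373 + 11.1369 = 15.4864 ≈ 15.486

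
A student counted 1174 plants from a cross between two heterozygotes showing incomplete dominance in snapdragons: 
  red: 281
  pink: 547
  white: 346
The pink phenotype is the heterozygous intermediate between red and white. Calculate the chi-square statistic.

With incomplete dominance, a heterozygote × heterozygote cross gives a 1:2:1 phenotypic ratio.
Under the 1:2:1 hypothesis (Σ ratio = 4, N = 1174):
  red: 1174 × 1/4 = 293.5
  pink: 1174 × 2/4 = 587
  white: 1174 × 1/4 = 293.5
χ² = Σ (O − E)² / E
  red: (281 − 293.5)² / 293.5 = 0.5324
  pink: (547 − 587)² / 587 = 2.7257
  white: (346 − 293.5)² / 293.5 = 9.3910
χ² = 0.5324 + 2.7257 + 9.3910 = 12.6491 ≈ 12.649

12.649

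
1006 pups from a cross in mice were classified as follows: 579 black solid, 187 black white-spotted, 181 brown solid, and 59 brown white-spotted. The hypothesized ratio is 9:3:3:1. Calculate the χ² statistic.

0.865

Total ratio parts = 16. Expected numbers out of 1006:
  black solid: 1006 × 9/16 = 565.875
  black white-spotted: 1006 × 3/16 = 188.625
  brown solid: 1006 × 3/16 = 188.625
  brown white-spotted: 1006 × 1/16 = 62.875
χ² = Σ (O − E)² / E
  black solid: (579 − 565.875)² / 565.875 = 0.3044
  black white-spotted: (187 − 188.625)² / 188.625 = 0.0140
  brown solid: (181 − 188.625)² / 188.625 = 0.3082
  brown white-spotted: (59 − 62.875)² / 62.875 = 0.2388
χ² = 0.3044 + 0.0140 + 0.3082 + 0.2388 = 0.8654 ≈ 0.865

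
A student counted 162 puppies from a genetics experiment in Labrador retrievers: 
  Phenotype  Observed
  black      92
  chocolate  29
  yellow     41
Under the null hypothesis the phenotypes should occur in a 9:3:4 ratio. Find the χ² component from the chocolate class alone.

0.062

The 9:3:4 ratio has 16 parts, so with N = 162 the expected counts are:
  black: 162 × 9/16 = 91.125
  chocolate: 162 × 3/16 = 30.375
  yellow: 162 × 4/16 = 40.5
Contribution of chocolate: (29 − 30.375)² / 30.375 = 0.0622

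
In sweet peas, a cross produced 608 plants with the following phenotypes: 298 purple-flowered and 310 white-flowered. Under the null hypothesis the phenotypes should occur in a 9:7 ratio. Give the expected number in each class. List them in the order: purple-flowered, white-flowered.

Expected counts for N = 608 under a 9:7 ratio (total parts = 16):
  purple-flowered: 608 × 9/16 = 342
  white-flowered: 608 × 7/16 = 266

342, 266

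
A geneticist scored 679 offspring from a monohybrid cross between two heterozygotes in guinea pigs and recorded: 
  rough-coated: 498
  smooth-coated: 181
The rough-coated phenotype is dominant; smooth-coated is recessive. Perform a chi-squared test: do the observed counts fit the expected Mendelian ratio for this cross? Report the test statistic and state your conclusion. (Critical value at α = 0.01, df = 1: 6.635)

For a monohybrid cross between heterozygotes with complete dominance, the expected phenotypic ratio is 3:1.
The 3:1 ratio has 4 parts, so with N = 679 the expected counts are:
  rough-coated: 679 × 3/4 = 509.25
  smooth-coated: 679 × 1/4 = 169.75
χ² = Σ (O − E)² / E
  rough-coated: (498 − 509.25)² / 509.25 = 0.2485
  smooth-coated: (181 − 169.75)² / 169.75 = 0.7456
χ² = 0.2485 + 0.7456 = 0.9941 ≈ 0.994
Degrees of freedom = 2 − 1 = 1; critical value at α = 0.01 is 6.635.
Since 0.994 < 6.635, we fail to reject the null hypothesis — the data are consistent with the 3:1 ratio.

0.994; consistent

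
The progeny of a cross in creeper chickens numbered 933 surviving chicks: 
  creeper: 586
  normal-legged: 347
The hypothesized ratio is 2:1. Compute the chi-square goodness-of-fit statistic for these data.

The 2:1 ratio has 3 parts, so with N = 933 the expected counts are:
  creeper: 933 × 2/3 = 622
  normal-legged: 933 × 1/3 = 311
χ² = Σ (O − E)² / E
  creeper: (586 − 622)² / 622 = 2.0836
  normal-legged: (347 − 311)² / 311 = 4.1672
χ² = 2.0836 + 4.1672 = 6.2508 ≈ 6.251

6.251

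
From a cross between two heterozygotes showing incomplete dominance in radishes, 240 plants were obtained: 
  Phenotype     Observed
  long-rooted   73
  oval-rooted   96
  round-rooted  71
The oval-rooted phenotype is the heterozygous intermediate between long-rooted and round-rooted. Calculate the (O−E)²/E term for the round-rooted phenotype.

With incomplete dominance, a heterozygote × heterozygote cross gives a 1:2:1 phenotypic ratio.
Expected counts for N = 240 under a 1:2:1 ratio (total parts = 4):
  long-rooted: 240 × 1/4 = 60
  oval-rooted: 240 × 2/4 = 120
  round-rooted: 240 × 1/4 = 60
Contribution of round-rooted: (71 − 60)² / 60 = 2.0167

2.017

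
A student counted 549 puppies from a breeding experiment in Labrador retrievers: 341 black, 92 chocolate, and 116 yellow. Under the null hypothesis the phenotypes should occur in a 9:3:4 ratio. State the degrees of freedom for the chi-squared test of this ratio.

2

A goodness-of-fit test with 3 phenotype classes has df = 3 − 1 = 2.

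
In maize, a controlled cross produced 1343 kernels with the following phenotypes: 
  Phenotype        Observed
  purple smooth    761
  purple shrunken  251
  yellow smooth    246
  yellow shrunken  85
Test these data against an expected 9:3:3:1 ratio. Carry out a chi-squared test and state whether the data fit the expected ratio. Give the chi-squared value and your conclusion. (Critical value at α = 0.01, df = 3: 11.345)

Total ratio parts = 16. Expected numbers out of 1343:
  purple smooth: 1343 × 9/16 = 755.4375
  purple shrunken: 1343 × 3/16 = 251.8125
  yellow smooth: 1343 × 3/16 = 251.8125
  yellow shrunken: 1343 × 1/16 = 83.9375
χ² = Σ (O − E)² / E
  purple smooth: (761 − 755.4375)² / 755.4375 = 0.0410
  purple shrunken: (251 − 251.8125)² / 251.8125 = 0.0026
  yellow smooth: (246 − 251.8125)² / 251.8125 = 0.1342
  yellow shrunken: (85 − 83.9375)² / 83.9375 = 0.0134
χ² = 0.0410 + 0.0026 + 0.1342 + 0.0134 = 0.1912 ≈ 0.191
Degrees of freedom = 4 − 1 = 3; critical value at α = 0.01 is 11.345.
Since 0.191 < 11.345, we fail to reject the null hypothesis — the data are consistent with the 9:3:3:1 ratio.

0.191; consistent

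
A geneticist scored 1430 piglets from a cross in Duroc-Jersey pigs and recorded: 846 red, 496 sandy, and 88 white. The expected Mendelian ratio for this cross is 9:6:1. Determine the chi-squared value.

The 9:6:1 ratio has 16 parts, so with N = 1430 the expected counts are:
  red: 1430 × 9/16 = 804.375
  sandy: 1430 × 6/16 = 536.25
  white: 1430 × 1/16 = 89.375
χ² = Σ (O − E)² / E
  red: (846 − 804.375)² / 804.375 = 2.1540
  sandy: (496 − 536.25)² / 536.25 = 3.0211
  white: (88 − 89.375)² / 89.375 = 0.0212
χ² = 2.1540 + 3.0211 + 0.0212 = 5.1963 ≈ 5.196

5.196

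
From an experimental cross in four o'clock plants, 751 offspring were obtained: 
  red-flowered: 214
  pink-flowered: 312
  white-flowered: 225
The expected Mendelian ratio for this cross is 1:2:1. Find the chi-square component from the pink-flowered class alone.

The 1:2:1 ratio has 4 parts, so with N = 751 the expected counts are:
  red-flowered: 751 × 1/4 = 187.75
  pink-flowered: 751 × 2/4 = 375.5
  white-flowered: 751 × 1/4 = 187.75
Contribution of pink-flowered: (312 − 375.5)² / 375.5 = 10.7383

10.738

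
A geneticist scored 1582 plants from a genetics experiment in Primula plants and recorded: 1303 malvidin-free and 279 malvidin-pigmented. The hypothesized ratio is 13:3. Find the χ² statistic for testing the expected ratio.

Expected counts for N = 1582 under a 13:3 ratio (total parts = 16):
  malvidin-free: 1582 × 13/16 = 1285.375
  malvidin-pigmented: 1582 × 3/16 = 296.625
χ² = Σ (O − E)² / E
  malvidin-free: (1303 − 1285.375)² / 1285.375 = 0.2417
  malvidin-pigmented: (279 − 296.625)² / 296.625 = 1.0473
χ² = 0.2417 + 1.0473 = 1.289

1.289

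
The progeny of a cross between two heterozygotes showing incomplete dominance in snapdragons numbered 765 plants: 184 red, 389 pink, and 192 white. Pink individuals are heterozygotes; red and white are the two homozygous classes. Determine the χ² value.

0.388

With incomplete dominance, a heterozygote × heterozygote cross gives a 1:2:1 phenotypic ratio.
Under the 1:2:1 hypothesis (Σ ratio = 4, N = 765):
  red: 765 × 1/4 = 191.25
  pink: 765 × 2/4 = 382.5
  white: 765 × 1/4 = 191.25
χ² = Σ (O − E)² / E
  red: (184 − 191.25)² / 191.25 = 0.2748
  pink: (389 − 382.5)² / 382.5 = 0.1105
  white: (192 − 191.25)² / 191.25 = 0.0029
χ² = 0.2748 + 0.1105 + 0.0029 = 0.3882 ≈ 0.388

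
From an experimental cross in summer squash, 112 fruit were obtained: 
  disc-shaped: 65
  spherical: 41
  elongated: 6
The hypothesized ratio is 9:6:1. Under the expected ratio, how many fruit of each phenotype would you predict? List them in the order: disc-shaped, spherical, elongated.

Total ratio parts = 16. Expected numbers out of 112:
  disc-shaped: 112 × 9/16 = 63
  spherical: 112 × 6/16 = 42
  elongated: 112 × 1/16 = 7

63, 42, 7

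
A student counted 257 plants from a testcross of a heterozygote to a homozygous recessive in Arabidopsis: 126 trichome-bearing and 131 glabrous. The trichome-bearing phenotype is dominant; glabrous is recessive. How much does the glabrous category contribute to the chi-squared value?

0.049

A testcross of a heterozygote (Aa × aa) gives a 1:1 phenotypic ratio.
Under the 1:1 hypothesis (Σ ratio = 2, N = 257):
  trichome-bearing: 257 × 1/2 = 128.5
  glabrous: 257 × 1/2 = 128.5
Contribution of glabrous: (131 − 128.5)² / 128.5 = 0.0486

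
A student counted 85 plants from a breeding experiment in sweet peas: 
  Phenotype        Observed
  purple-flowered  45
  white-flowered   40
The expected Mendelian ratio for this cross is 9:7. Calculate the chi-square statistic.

The 9:7 ratio has 16 parts, so with N = 85 the expected counts are:
  purple-flowered: 85 × 9/16 = 47.8125
  white-flowered: 85 × 7/16 = 37.1875
χ² = Σ (O − E)² / E
  purple-flowered: (45 − 47.8125)² / 47.8125 = 0.1654
  white-flowered: (40 − 37.1875)² / 37.1875 = 0.2127
χ² = 0.1654 + 0.2127 = 0.3781 ≈ 0.378

0.378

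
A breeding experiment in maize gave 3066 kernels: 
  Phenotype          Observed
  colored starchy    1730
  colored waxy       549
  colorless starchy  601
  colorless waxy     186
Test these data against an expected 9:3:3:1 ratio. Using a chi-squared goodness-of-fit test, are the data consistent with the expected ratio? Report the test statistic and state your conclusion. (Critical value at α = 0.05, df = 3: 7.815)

2.534; consistent

The 9:3:3:1 ratio has 16 parts, so with N = 3066 the expected counts are:
  colored starchy: 3066 × 9/16 = 1724.625
  colored waxy: 3066 × 3/16 = 574.875
  colorless starchy: 3066 × 3/16 = 574.875
  colorless waxy: 3066 × 1/16 = 191.625
χ² = Σ (O − E)² / E
  colored starchy: (1730 − 1724.625)² / 1724.625 = 0.0168
  colored waxy: (549 − 574.875)² / 574.875 = 1.1646
  colorless starchy: (601 − 574.875)² / 574.875 = 1.1872
  colorless waxy: (186 − 191.625)² / 191.625 = 0.1651
χ² = 0.0168 + 1.1646 + 1.1872 + 0.1651 = 2.5337 ≈ 2.534
Degrees of freedom = 4 − 1 = 3; critical value at α = 0.05 is 7.815.
Since 2.534 < 7.815, we fail to reject the null hypothesis — the data are consistent with the 9:3:3:1 ratio.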